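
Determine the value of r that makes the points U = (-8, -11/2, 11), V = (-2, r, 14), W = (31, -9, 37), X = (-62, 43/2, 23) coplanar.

Coplanarity ⇔ det[UV; UW; UX] = 0.
Expanding, this is linear in r: (-1872)r + (-12168) = 0.
So r = -13/2.

-13/2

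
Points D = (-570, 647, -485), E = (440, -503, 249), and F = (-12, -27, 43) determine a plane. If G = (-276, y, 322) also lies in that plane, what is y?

125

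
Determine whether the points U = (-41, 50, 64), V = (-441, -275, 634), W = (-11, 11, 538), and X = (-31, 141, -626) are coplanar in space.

A normal to the plane through U, V, W is n = UV × UW = (-131820, 206700, 25350).
The plane has equation n·P = 17362020. For X: n·X = 17362020.
Equal, so X lies in the plane and all four are coplanar.

Yes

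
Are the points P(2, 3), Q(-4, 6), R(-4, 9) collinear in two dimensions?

No

PQ = (-6, 3), PR = (-6, 6).
If collinear, PR would be a scalar multiple of PQ. But (-6)·(6) ≠ (3)·(-6) (difference -18), so they are not parallel; the points are not collinear.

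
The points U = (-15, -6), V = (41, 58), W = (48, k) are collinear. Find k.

66

Collinearity: (W − U) must be parallel to (V − U) = (56, 64).
Cross-multiplying the components: (k − (-6))·(56) = (63)·(64).
Solving gives k = 66.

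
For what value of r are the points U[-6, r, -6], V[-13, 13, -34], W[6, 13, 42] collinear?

13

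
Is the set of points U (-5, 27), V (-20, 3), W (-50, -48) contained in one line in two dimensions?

No

UV = (-15, -24), UW = (-45, -75).
det[UV; UW] = (-15)(-75) − (-24)(-45) = 45.
The determinant is nonzero, so they are not collinear.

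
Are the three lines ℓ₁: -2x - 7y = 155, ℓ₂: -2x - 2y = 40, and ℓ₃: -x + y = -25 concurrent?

No

Intersecting ℓ₁ and ℓ₂: solving the 2×2 system gives (x, y) = (3, -23).
Substitute into ℓ₃: (-1)(3) + (1)(-23) = -26.
But ℓ₃ requires -25 ≠ -26, so the three lines have no common point.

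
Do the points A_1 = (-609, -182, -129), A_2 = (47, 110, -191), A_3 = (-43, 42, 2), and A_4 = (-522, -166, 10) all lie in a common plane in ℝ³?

The four points are coplanar iff the 3×3 determinant with rows A_1A_2, A_1A_3, A_1A_4 is zero.
Rows: (656, 292, -62), (566, 224, 131), (87, 16, 139).
Expanding along the first row: (656)(29040) − (292)(67277) + (-62)(-10432) = 52140.
Nonzero ⇒ not coplanar.

No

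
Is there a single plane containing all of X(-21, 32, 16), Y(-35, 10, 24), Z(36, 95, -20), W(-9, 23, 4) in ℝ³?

The four points are coplanar iff the 3×3 determinant with rows XY, XZ, XW is zero.
Rows: (-14, -22, 8), (57, 63, -36), (12, -9, -12).
Expanding along the first row: (-14)(-1080) − (-22)(-252) + (8)(-1269) = -576.
Nonzero ⇒ not coplanar.

No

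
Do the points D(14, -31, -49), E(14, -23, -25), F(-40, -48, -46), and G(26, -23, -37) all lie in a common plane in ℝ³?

Yes

A normal to the plane through D, E, F is n = DE × DF = (432, -1296, 432).
The plane has equation n·P = 25056. For G: n·G = 25056.
Equal, so G lies in the plane and all four are coplanar.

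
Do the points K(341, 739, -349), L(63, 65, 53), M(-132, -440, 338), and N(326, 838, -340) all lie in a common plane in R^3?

The four points are coplanar iff the 3×3 determinant with rows KL, KM, KN is zero.
Rows: (-278, -674, 402), (-473, -1179, 687), (-15, 99, 9).
Expanding along the first row: (-278)(-78624) − (-674)(6048) + (402)(-64512) = 0.
Zero determinant ⇒ coplanar.

Yes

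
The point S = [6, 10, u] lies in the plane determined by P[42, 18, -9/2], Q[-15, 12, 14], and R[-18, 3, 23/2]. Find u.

A normal to the plane is n = PQ × PR = (363/2, -198, 495).
S lies in the plane iff n · PS = 0.
This gives (495)u + (-5445/2) = 0, so u = 11/2.

11/2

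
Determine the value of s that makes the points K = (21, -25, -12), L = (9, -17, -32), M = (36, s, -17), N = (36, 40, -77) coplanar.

The points are coplanar iff KL · (KM × KN) = 0.
Expanding, this is linear in s: (1080)s + (10800) = 0.
So s = -10.

-10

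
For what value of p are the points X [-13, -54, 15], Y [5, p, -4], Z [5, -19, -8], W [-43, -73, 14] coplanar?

The points are coplanar iff XY · (XZ × XW) = 0.
Expanding, this is linear in p: (708)p + (16284) = 0.
So p = -23.

-23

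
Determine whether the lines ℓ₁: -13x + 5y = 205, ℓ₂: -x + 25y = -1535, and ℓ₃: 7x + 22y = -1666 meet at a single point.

Yes

Intersecting ℓ₁ and ℓ₂: solving the 2×2 system gives (x, y) = (-40, -63).
Substitute into ℓ₃: (7)(-40) + (22)(-63) = -1666.
This equals -1666, so (-40, -63) lies on all three lines and they are concurrent.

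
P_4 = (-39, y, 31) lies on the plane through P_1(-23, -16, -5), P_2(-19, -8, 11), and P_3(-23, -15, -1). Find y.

-23

A normal to the plane is n = P_1P_2 × P_1P_3 = (16, -16, 4).
P_4 lies in the plane iff n · P_1P_4 = 0.
This gives (-16)y + (-368) = 0, so y = -23.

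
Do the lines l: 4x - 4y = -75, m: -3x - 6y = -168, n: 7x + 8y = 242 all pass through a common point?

No

The three lines meet at one point iff the augmented coefficient matrix [aᵢ bᵢ cᵢ] has rank < 3, i.e. its determinant vanishes.
Here the determinant is 18.
Nonzero, so no common point exists.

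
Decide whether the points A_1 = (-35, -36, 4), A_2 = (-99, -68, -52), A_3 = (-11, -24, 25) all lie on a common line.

A_1A_2 = (-64, -32, -56), A_1A_3 = (24, 12, 21).
Each component of A_1A_3 is -3/8 times the corresponding component of A_1A_2, so A_1A_3 = -3/8·A_1A_2 and the points are collinear.

Yes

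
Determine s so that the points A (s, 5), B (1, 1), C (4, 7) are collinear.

Collinearity: (A − B) must be parallel to (C − B) = (3, 6).
Cross-multiplying the components: (s − 1)·(6) = (4)·(3).
Solving gives s = 3.

3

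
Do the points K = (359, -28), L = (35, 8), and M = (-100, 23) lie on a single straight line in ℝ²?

Yes

KL = (-324, 36), KM = (-459, 51).
det[KL; KM] = (-324)(51) − (36)(-459) = 0.
The determinant is zero, so the points are collinear.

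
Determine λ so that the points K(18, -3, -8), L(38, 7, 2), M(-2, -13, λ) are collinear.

-18

Direction KL = (20, 10, 10). From the x-coordinate of M, the parameter along the line is τ = (-2 − 18)/20 = -1.
Then λ = (-8) + (-1)·(10) = -18.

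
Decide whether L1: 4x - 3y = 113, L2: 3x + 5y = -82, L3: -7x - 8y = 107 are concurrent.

Intersecting L1 and L2: solving the 2×2 system gives (x, y) = (11, -23).
Substitute into L3: (-7)(11) + (-8)(-23) = 107.
This equals 107, so (11, -23) lies on all three lines and they are concurrent.

Yes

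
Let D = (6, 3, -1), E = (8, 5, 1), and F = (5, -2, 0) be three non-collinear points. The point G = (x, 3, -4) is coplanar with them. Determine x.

4

Coplanarity requires DE · (DF × DG) = 0.
DE = (2, 2, 2), DF = (-1, -5, 1); the triple product is linear in x with coefficient 12 and constant term -48.
Setting it to zero: x = 4.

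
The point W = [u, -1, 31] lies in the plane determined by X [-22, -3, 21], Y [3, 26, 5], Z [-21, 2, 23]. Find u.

Coplanarity requires XY · (XZ × XW) = 0.
XY = (25, 29, -16), XZ = (1, 5, 2); the triple product is linear in u with coefficient 138 and constant term 3864.
Setting it to zero: u = -28.

-28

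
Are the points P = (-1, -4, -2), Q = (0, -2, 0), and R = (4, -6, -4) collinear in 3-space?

PQ = (1, 2, 2), PR = (5, -2, -2).
PQ × PR = (0, 12, -12).
The cross product is nonzero, so the points do not lie on one line.

No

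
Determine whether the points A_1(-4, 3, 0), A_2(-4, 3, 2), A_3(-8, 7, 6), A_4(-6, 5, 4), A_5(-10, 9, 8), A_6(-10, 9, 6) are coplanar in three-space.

Yes

The plane through A_1, A_2, A_3 has normal n = A_1A_2 × A_1A_3 = (-8, -8, 0) and equation n·P = 8.
Checking the remaining points: n·A_4 = 8, n·A_5 = 8, n·A_6 = 8.
All equal 8, so all 6 points lie in one plane.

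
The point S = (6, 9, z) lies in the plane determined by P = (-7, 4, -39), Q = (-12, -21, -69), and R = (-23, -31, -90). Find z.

-21

The plane through P, Q, R has equation 225x + 225y − 225z = 8100.
Substituting S: (-225)z + (3375) = 8100, so z = -21.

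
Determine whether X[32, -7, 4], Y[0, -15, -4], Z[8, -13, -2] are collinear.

Yes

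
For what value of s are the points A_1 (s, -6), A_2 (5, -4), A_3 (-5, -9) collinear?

1

Collinearity: (A_1 − A_2) must be parallel to (A_3 − A_2) = (-10, -5).
Cross-multiplying the components: (s − 5)·(-5) = (-2)·(-10).
Solving gives s = 1.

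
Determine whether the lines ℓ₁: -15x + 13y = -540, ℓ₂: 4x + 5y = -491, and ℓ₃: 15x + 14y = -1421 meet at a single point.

No

Intersecting ℓ₁ and ℓ₂: solving the 2×2 system gives (x, y) = (-29, -75).
Substitute into ℓ₃: (15)(-29) + (14)(-75) = -1485.
But ℓ₃ requires -1421 ≠ -1485, so the three lines have no common point.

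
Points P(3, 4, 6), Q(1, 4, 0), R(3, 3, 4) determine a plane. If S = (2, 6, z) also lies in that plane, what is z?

The plane through P, Q, R has equation −6x − 4y + 2z = -22.
Substituting S: (2)z + (-36) = -22, so z = 7.

7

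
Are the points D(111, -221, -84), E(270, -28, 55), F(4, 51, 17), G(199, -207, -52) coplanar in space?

Yes

A normal to the plane through D, E, F is n = DE × DF = (-18315, -30932, 63899).
The plane has equation n·P = -564509. For G: n·G = -564509.
Equal, so G lies in the plane and all four are coplanar.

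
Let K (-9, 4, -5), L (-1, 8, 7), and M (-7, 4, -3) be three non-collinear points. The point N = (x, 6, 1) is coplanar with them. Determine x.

-5

The plane through K, L, M has equation 8x + 8y − 8z = 0.
Substituting N: (8)x + (40) = 0, so x = -5.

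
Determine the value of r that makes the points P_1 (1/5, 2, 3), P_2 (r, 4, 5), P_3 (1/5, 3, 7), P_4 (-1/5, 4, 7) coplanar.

-2/5

Coplanarity ⇔ det[P_1P_2; P_1P_3; P_1P_4] = 0.
Expanding, this is linear in r: (-4)r + (-8/5) = 0.
So r = -2/5.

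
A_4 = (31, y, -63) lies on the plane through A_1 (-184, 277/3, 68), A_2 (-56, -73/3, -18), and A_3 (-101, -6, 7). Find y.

-136/3

Coplanarity requires A_1A_2 · (A_1A_3 × A_1A_4) = 0.
A_1A_2 = (128, -350/3, -86), A_1A_3 = (83, -295/3, -61); the triple product is linear in y with coefficient 670 and constant term 91120/3.
Setting it to zero: y = -136/3.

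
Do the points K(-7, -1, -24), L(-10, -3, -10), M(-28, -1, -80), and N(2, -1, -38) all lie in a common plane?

A normal to the plane through K, L, M is n = KL × KM = (112, -462, -42).
The plane has equation n·P = 686. For N: n·N = 2282.
2282 ≠ 686, so N is off the plane.

No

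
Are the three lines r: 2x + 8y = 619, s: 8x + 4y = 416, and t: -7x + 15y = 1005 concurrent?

The three lines meet at one point iff the augmented coefficient matrix [aᵢ bᵢ cᵢ] has rank < 3, i.e. its determinant vanishes.
Here the determinant is -444.
Nonzero, so no common point exists.

No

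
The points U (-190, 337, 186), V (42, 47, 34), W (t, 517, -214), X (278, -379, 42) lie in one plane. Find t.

-110

The points are coplanar iff UV · (UW × UX) = 0.
Expanding, this is linear in t: (67072)t + (7377920) = 0.
So t = -110.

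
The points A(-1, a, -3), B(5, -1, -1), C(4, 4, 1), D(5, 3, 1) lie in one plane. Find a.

Coplanarity ⇔ det[AB; AC; AD] = 0.
Expanding, this is linear in a: (-2)a + (2) = 0.
So a = 1.

1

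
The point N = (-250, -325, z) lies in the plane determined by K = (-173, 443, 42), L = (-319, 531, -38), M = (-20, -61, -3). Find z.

-255

A normal to the plane is n = KL × KM = (-44280, -18810, 60120).
N lies in the plane iff n · KN = 0.
This gives (60120)z + (15330600) = 0, so z = -255.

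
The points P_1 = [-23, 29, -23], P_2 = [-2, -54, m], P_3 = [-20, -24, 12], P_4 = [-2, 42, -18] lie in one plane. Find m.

Normal to plane P_1P_3P_4: n = (-720, 720, 1152); plane equation n·P = 10944.
Requiring n·P_2 = 10944: (1152)m + (-37440) = 10944.
So m = 42.

42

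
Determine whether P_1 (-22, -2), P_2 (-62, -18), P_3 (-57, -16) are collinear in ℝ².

Yes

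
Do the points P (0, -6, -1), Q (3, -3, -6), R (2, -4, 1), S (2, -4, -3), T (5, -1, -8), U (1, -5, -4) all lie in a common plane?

The plane through P, Q, R has normal n = PQ × PR = (16, -16, 0) and equation n·X = 96.
Checking the remaining points: n·S = 96, n·T = 96, n·U = 96.
All equal 96, so all 6 points lie in one plane.

Yes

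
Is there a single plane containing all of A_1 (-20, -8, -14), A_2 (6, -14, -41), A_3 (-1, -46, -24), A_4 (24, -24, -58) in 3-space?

Yes

With A_1 as base: A_1A_2 = (26, -6, -27), A_1A_3 = (19, -38, -10), A_1A_4 = (44, -16, -44).
A_1A_3 × A_1A_4 = (1512, 396, 1368).
A_1A_2 · (A_1A_3 × A_1A_4) = 0.
The scalar triple product vanishes, so the four points are coplanar.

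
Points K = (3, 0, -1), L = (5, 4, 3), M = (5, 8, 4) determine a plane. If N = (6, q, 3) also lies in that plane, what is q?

Coplanarity requires KL · (KM × KN) = 0.
KL = (2, 4, 4), KM = (2, 8, 5); the triple product is linear in q with coefficient -2 and constant term -4.
Setting it to zero: q = -2.

-2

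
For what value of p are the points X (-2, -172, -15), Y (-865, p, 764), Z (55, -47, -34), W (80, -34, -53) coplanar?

-138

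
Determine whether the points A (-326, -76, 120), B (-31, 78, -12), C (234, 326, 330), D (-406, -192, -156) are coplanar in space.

Yes

The four points are coplanar iff the 3×3 determinant with rows AB, AC, AD is zero.
Rows: (295, 154, -132), (560, 402, 210), (-80, -116, -276).
Expanding along the first row: (295)(-86592) − (154)(-137760) + (-132)(-32800) = 0.
Zero determinant ⇒ coplanar.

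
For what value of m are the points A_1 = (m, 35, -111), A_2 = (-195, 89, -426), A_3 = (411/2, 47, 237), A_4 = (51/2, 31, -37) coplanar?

The points are coplanar iff A_1A_2 · (A_1A_3 × A_1A_4) = 0.
Expanding, this is linear in m: (-22116)m + (-431262) = 0.
So m = -39/2.

-39/2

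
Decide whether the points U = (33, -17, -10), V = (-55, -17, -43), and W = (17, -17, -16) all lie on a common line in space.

Yes

UV = (-88, 0, -33), UW = (-16, 0, -6).
UV × UW = (0, 0, 0).
The cross product vanishes, so the three points are collinear.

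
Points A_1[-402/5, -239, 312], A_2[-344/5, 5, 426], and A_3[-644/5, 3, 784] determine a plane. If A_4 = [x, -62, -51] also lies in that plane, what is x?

12/5

The plane through A_1, A_2, A_3 has equation 87580x − (54964/5)y + (73084/5)z = 731444/5.
Substituting A_4: (87580)x + (-319516/5) = 731444/5, so x = 12/5.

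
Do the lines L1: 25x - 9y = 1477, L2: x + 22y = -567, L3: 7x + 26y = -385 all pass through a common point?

Yes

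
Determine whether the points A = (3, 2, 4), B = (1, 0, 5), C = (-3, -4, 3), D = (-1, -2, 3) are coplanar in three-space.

A normal to the plane through A, B, C is n = AB × AC = (8, -8, 0).
The plane has equation n·P = 8. For D: n·D = 8.
Equal, so D lies in the plane and all four are coplanar.

Yes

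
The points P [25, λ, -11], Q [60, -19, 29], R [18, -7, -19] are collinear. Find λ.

-9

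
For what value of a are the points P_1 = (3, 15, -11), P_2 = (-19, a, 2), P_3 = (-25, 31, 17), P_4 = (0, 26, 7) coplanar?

Normal to plane P_1P_3P_4: n = (-20, 420, -260); plane equation n·P = 9100.
Requiring n·P_2 = 9100: (420)a + (-140) = 9100.
So a = 22.

22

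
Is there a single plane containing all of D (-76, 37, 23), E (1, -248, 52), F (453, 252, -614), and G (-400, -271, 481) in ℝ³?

Yes

The four points are coplanar iff the 3×3 determinant with rows DE, DF, DG is zero.
Rows: (77, -285, 29), (529, 215, -637), (-324, -308, 458).
Expanding along the first row: (77)(-97726) − (-285)(35894) + (29)(-93272) = 0.
Zero determinant ⇒ coplanar.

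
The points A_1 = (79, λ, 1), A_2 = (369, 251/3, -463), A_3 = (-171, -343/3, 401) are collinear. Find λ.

-68/3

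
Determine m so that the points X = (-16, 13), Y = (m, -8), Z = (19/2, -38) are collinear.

-11/2

Collinearity: (Y − X) must be parallel to (Z − X) = (51/2, -51).
Cross-multiplying the components: (m − (-16))·(-51) = (-21)·(51/2).
Solving gives m = -11/2.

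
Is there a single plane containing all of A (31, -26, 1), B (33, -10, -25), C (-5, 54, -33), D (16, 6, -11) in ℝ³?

With A as base: AB = (2, 16, -26), AC = (-36, 80, -34), AD = (-15, 32, -12).
AC × AD = (128, 78, 48).
AB · (AC × AD) = 256.
Since 256 ≠ 0, the four points are not coplanar.

No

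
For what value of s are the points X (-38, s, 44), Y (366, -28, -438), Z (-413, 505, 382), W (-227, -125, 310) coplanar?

The points are coplanar iff XY · (XZ × XW) = 0.
Expanding, this is linear in s: (-96432)s + (1735776) = 0.
So s = 18.

18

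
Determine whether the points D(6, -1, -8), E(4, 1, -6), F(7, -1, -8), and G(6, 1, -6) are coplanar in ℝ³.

With D as base: DE = (-2, 2, 2), DF = (1, 0, 0), DG = (0, 2, 2).
DF × DG = (0, -2, 2).
DE · (DF × DG) = 0.
The scalar triple product vanishes, so the four points are coplanar.

Yes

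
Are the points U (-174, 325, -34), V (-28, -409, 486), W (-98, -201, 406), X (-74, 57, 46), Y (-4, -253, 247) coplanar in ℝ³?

No

The plane through U, V, W has normal n = UV × UW = (-49440, -24720, -21012) and equation n·P = 1282968.
Checking the remaining points: n·X = 1282968, n·Y = 1261956.
Since n·Y = 1261956 ≠ 1282968, Y is off the plane and the points are not all coplanar.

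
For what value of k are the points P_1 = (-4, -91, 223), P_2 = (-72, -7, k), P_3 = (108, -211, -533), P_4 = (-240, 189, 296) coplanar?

58

Normal to plane P_1P_3P_4: n = (202920, 170240, 3040); plane equation n·P = -15625600.
Requiring n·P_2 = -15625600: (3040)k + (-15801920) = -15625600.
So k = 58.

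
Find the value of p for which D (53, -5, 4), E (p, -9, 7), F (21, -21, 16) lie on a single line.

45

Collinearity requires DE × DF = 0; each component is linear in p.
The y-component gives (-12)p + (540) = 0, so p = 45.
The remaining components then also vanish.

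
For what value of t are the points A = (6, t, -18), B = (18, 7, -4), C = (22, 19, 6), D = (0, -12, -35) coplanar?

11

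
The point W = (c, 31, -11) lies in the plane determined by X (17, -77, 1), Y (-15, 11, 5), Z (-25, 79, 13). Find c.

-73

A normal to the plane is n = XY × XZ = (432, 216, -1296).
W lies in the plane iff n · XW = 0.
This gives (432)c + (31536) = 0, so c = -73.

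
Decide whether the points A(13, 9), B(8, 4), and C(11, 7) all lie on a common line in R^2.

Yes

AB = (-5, -5), AC = (-2, -2).
Twice the signed area of △ABC is (-5)(-2) − (-5)(-2) = 0.
The triangle is degenerate (zero area), so the points are collinear.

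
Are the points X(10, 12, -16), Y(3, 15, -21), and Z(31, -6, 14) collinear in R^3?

No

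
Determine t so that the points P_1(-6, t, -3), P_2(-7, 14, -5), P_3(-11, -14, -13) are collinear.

Collinearity requires P_1P_2 × P_1P_3 = 0; each component is linear in t.
The x-component gives (8)t + (-168) = 0, so t = 21.
The remaining components then also vanish.

21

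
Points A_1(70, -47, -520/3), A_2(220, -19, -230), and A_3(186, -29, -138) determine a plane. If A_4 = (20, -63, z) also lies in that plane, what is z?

A normal to the plane is n = A_1A_2 × A_1A_3 = (6028/3, -35620/3, -548).
A_4 lies in the plane iff n · A_1A_4 = 0.
This gives (-548)z + (-5480) = 0, so z = -10.

-10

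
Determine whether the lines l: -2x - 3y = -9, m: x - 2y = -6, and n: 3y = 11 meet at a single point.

The three lines meet at one point iff the augmented coefficient matrix [aᵢ bᵢ cᵢ] has rank < 3, i.e. its determinant vanishes.
Here the determinant is 14.
Nonzero, so no common point exists.

No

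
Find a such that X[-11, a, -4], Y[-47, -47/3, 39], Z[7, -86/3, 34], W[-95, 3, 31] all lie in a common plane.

-5/3

Coplanarity ⇔ det[XY; XZ; XW] = 0.
Expanding, this is linear in a: (-672)a + (-1120) = 0.
So a = -5/3.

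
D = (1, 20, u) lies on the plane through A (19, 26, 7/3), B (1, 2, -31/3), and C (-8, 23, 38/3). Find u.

17/3

A normal to the plane is n = AB × AC = (-286, 528, -594).
D lies in the plane iff n · AD = 0.
This gives (-594)u + (3366) = 0, so u = 17/3.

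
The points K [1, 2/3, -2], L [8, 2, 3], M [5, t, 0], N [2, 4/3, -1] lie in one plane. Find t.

The points are coplanar iff KL · (KM × KN) = 0.
Expanding, this is linear in t: (2)t + (0) = 0.
So t = 0.

0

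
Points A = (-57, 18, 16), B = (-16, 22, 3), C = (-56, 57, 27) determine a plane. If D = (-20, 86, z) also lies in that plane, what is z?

23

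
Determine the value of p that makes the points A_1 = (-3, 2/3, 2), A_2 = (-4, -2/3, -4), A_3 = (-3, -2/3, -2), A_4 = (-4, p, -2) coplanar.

Coplanarity ⇔ det[A_1A_2; A_1A_3; A_1A_4] = 0.
Expanding, this is linear in p: (-4)p + (0) = 0.
So p = 0.

0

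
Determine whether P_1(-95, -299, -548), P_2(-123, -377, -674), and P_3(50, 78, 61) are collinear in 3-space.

P_1P_2 = (-28, -78, -126), P_1P_3 = (145, 377, 609).
P_1P_2 × P_1P_3 = (0, -1218, 754).
The cross product is nonzero, so the points do not lie on one line.

No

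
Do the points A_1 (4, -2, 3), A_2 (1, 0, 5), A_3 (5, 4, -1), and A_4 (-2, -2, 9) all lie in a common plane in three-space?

Yes

The four points are coplanar iff the 3×3 determinant with rows A_1A_2, A_1A_3, A_1A_4 is zero.
Rows: (-3, 2, 2), (1, 6, -4), (-6, 0, 6).
Expanding along the first row: (-3)(36) − (2)(-18) + (2)(36) = 0.
Zero determinant ⇒ coplanar.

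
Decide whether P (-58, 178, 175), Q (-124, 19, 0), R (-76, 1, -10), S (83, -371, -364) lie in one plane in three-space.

Yes

The four points are coplanar iff the 3×3 determinant with rows PQ, PR, PS is zero.
Rows: (-66, -159, -175), (-18, -177, -185), (141, -549, -539).
Expanding along the first row: (-66)(-6162) − (-159)(35787) + (-175)(34839) = 0.
Zero determinant ⇒ coplanar.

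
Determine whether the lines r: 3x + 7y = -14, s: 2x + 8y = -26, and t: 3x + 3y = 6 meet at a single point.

Yes

Intersecting r and s: solving the 2×2 system gives (x, y) = (7, -5).
Substitute into t: (3)(7) + (3)(-5) = 6.
This equals 6, so (7, -5) lies on all three lines and they are concurrent.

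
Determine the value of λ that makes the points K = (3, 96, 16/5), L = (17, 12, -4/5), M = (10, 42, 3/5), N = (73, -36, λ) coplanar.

Normal to plane KLM: n = (12/5, 42/5, -168); plane equation n·P = 276.
Requiring n·N = 276: (-168)λ + (-636/5) = 276.
So λ = -12/5.

-12/5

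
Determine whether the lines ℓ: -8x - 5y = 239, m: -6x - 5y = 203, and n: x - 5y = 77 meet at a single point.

Intersecting ℓ and m: solving the 2×2 system gives (x, y) = (-18, -19).
Substitute into n: (1)(-18) + (-5)(-19) = 77.
This equals 77, so (-18, -19) lies on all three lines and they are concurrent.

Yes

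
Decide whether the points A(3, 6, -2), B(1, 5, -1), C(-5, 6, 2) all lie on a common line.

AB = (-2, -1, 1), AC = (-8, 0, 4).
AB × AC = (-4, 0, -8).
The cross product is nonzero, so the points do not lie on one line.

No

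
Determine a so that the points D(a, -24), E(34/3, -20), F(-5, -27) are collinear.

Collinearity: (D − E) must be parallel to (F − E) = (-49/3, -7).
Cross-multiplying the components: (a − 34/3)·(-7) = (-4)·(-49/3).
Solving gives a = 2.

2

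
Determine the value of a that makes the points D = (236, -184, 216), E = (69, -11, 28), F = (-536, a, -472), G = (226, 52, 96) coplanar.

Normal to plane DEG: n = (23608, -18160, -37682); plane equation n·P = 773616.
Requiring n·F = 773616: (-18160)a + (5132016) = 773616.
So a = 240.

240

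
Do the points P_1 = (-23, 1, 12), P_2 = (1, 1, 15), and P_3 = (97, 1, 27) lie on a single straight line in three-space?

P_1P_2 = (24, 0, 3), P_1P_3 = (120, 0, 15).
Each component of P_1P_3 is 5 times the corresponding component of P_1P_2, so P_1P_3 = 5·P_1P_2 and the points are collinear.

Yes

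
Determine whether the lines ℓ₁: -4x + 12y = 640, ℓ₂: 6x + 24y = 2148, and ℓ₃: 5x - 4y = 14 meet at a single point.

Yes

Lines aᵢx + bᵢy = cᵢ with pairwise distinct directions are concurrent exactly when det[aᵢ bᵢ cᵢ] = 0.
Here the determinant is 0.
It vanishes, so the lines are concurrent at (62, 74).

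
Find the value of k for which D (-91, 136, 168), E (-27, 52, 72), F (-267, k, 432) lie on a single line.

Collinearity requires DE × DF = 0; each component is linear in k.
The x-component gives (96)k + (-35232) = 0, so k = 367.
The remaining components then also vanish.

367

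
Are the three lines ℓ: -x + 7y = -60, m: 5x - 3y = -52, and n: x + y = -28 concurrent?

Yes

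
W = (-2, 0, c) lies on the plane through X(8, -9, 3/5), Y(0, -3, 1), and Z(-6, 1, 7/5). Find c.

4/5

The plane through X, Y, Z has equation (4/5)x + (4/5)y + 4z = 8/5.
Substituting W: (4)c + (-8/5) = 8/5, so c = 4/5.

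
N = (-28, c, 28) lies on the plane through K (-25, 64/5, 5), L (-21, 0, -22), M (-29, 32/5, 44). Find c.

18

Coplanarity requires KL · (KM × KN) = 0.
KL = (4, -64/5, -27), KM = (-4, -32/5, 39); the triple product is linear in c with coefficient -48 and constant term 864.
Setting it to zero: c = 18.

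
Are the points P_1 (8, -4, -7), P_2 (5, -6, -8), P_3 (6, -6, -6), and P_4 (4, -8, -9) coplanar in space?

No

The four points are coplanar iff the 3×3 determinant with rows P_1P_2, P_1P_3, P_1P_4 is zero.
Rows: (-3, -2, -1), (-2, -2, 1), (-4, -4, -2).
Expanding along the first row: (-3)(8) − (-2)(8) + (-1)(0) = -8.
Nonzero ⇒ not coplanar.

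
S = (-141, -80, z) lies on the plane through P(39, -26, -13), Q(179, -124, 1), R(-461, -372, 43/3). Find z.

-11

A normal to the plane is n = PQ × PR = (6496/3, -32480/3, -97440).
S lies in the plane iff n · PS = 0.
This gives (-97440)z + (-1071840) = 0, so z = -11.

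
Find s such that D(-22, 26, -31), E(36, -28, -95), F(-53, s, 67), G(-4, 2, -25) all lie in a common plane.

37

Normal to plane DEG: n = (-1860, -1500, -420); plane equation n·P = 14940.
Requiring n·F = 14940: (-1500)s + (70440) = 14940.
So s = 37.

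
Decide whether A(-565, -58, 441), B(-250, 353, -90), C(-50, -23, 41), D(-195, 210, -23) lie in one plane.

No

A normal to the plane through A, B, C is n = AB × AC = (-145815, -147465, -200640).
The plane has equation n·P = 2456205. For D: n·D = 2080995.
2080995 ≠ 2456205, so D is off the plane.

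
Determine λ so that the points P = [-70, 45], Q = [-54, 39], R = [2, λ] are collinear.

The three points are collinear iff det[PQ; PR] = 0.
This determinant is linear in λ: (16)λ + (-288) = 0, so λ = 18.

18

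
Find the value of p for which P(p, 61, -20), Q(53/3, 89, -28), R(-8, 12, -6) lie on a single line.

25/3

Direction QR = (-77/3, -77, 22). From the y-coordinate of P, the parameter along the line is τ = (61 − 89)/(-77) = 4/11.
Then p = 53/3 + 4/11·(-77/3) = 25/3.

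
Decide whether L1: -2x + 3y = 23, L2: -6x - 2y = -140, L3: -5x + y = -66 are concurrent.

Yes

Intersecting L1 and L2: solving the 2×2 system gives (x, y) = (17, 19).
Substitute into L3: (-5)(17) + (1)(19) = -66.
This equals -66, so (17, 19) lies on all three lines and they are concurrent.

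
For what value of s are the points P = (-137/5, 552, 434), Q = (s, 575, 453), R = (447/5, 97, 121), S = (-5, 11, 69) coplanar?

-85

Coplanarity ⇔ det[PQ; PR; PS] = 0.
Expanding, this is linear in s: (-3258)s + (-276930) = 0.
So s = -85.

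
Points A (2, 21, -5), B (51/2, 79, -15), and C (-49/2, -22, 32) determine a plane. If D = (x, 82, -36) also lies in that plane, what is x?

The plane through A, B, C has equation 1716x − (1209/2)y + (1053/2)z = -11895.
Substituting D: (1716)x + (-68523) = -11895, so x = 33.

33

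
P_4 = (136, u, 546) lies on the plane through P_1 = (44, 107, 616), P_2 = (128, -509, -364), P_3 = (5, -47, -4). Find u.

-157

A normal to the plane is n = P_1P_2 × P_1P_3 = (231000, 90300, -36960).
P_4 lies in the plane iff n · P_1P_4 = 0.
This gives (90300)u + (14177100) = 0, so u = -157.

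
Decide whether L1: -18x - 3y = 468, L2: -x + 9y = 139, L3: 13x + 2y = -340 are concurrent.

Lines aᵢx + bᵢy = cᵢ with pairwise distinct directions are concurrent exactly when det[aᵢ bᵢ cᵢ] = 0.
Here the determinant is -9.
Nonzero, so no common point exists.

No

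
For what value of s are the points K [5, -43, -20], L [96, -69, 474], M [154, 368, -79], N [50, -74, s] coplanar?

259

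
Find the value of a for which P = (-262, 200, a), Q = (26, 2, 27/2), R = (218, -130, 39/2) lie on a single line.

Collinearity requires PQ × PR = 0; each component is linear in a.
The x-component gives (-132)a + (594) = 0, so a = 9/2.
The remaining components then also vanish.

9/2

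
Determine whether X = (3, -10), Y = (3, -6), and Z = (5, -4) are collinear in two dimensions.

XY = (0, 4), XZ = (2, 6).
If collinear, XZ would be a scalar multiple of XY. But (0)·(6) ≠ (4)·(2) (difference -8), so they are not parallel; the points are not collinear.

No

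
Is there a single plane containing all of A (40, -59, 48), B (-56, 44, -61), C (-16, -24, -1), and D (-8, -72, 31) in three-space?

A normal to the plane through A, B, C is n = AB × AC = (-1232, 1400, 2408).
The plane has equation n·P = -16296. For D: n·D = -16296.
Equal, so D lies in the plane and all four are coplanar.

Yes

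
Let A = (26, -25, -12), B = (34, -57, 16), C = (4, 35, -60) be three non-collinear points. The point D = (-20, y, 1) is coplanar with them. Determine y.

-9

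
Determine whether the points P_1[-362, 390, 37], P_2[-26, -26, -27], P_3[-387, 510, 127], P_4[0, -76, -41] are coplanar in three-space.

A normal to the plane through P_1, P_2, P_3 is n = P_1P_2 × P_1P_3 = (-29760, -28640, 29920).
The plane has equation n·P = 710560. For P_4: n·P_4 = 949920.
949920 ≠ 710560, so P_4 is off the plane.

No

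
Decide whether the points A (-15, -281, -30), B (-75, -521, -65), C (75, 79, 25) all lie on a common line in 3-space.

No

AB = (-60, -240, -35), AC = (90, 360, 55).
Comparing components 2 and 3: (-240)(55) − (-35)(360) = -600 ≠ 0, so AB and AC are not parallel and the points are not collinear.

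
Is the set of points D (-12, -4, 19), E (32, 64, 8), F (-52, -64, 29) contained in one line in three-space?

No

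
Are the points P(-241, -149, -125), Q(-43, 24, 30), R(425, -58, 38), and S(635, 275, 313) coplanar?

A normal to the plane through P, Q, R is n = PQ × PR = (14094, 70956, -97200).
The plane has equation n·X = -1819098. For S: n·S = -1961010.
-1961010 ≠ -1819098, so S is off the plane.

No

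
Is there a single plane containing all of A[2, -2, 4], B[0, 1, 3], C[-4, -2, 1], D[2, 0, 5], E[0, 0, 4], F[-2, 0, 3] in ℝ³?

The plane through A, B, C has normal n = AB × AC = (-9, 0, 18) and equation n·P = 54.
Checking the remaining points: n·D = 72, n·E = 72, n·F = 72.
Since n·D = 72 ≠ 54, D is off the plane and the points are not all coplanar.

No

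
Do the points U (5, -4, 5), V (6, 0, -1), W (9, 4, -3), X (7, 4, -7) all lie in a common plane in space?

Yes

With U as base: UV = (1, 4, -6), UW = (4, 8, -8), UX = (2, 8, -12).
UW × UX = (-32, 32, 16).
UV · (UW × UX) = 0.
The scalar triple product vanishes, so the four points are coplanar.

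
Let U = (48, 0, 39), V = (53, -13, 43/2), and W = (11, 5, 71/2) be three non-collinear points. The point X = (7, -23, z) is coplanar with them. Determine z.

-13/2

A normal to the plane is n = UV × UW = (133, 665, -456).
X lies in the plane iff n · UX = 0.
This gives (-456)z + (-2964) = 0, so z = -13/2.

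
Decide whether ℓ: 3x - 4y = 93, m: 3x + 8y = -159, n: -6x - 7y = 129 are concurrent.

Yes

The three lines meet at one point iff the augmented coefficient matrix [aᵢ bᵢ cᵢ] has rank < 3, i.e. its determinant vanishes.
Here the determinant is 0.
It vanishes, so the lines are concurrent at (3, -21).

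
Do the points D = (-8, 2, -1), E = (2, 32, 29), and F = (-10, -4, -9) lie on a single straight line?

No

DE = (10, 30, 30), DF = (-2, -6, -8).
Comparing components 2 and 3: (30)(-8) − (30)(-6) = -60 ≠ 0, so DE and DF are not parallel and the points are not collinear.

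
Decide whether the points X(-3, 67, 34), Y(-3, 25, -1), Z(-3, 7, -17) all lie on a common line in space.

No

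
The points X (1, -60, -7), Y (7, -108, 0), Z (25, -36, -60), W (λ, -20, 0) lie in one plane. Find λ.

Normal to plane XYZ: n = (2376, 486, 1296); plane equation n·P = -35856.
Requiring n·W = -35856: (2376)λ + (-9720) = -35856.
So λ = -11.

-11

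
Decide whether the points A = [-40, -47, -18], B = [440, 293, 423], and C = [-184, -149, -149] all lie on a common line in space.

AB = (480, 340, 441), AC = (-144, -102, -131).
Comparing components 2 and 3: (340)(-131) − (441)(-102) = 442 ≠ 0, so AB and AC are not parallel and the points are not collinear.

No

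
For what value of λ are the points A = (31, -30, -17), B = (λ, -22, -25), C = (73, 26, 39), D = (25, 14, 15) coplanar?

-15

The points are coplanar iff AB · (AC × AD) = 0.
Expanding, this is linear in λ: (-672)λ + (-10080) = 0.
So λ = -15.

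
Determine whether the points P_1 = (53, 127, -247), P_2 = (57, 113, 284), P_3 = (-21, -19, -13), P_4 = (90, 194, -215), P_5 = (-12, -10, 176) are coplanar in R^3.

Yes

The plane through P_1, P_2, P_3 has normal n = P_1P_2 × P_1P_3 = (74250, -40230, -1620) and equation n·P = -773820.
Checking the remaining points: n·P_4 = -773820, n·P_5 = -773820.
All equal -773820, so all 5 points lie in one plane.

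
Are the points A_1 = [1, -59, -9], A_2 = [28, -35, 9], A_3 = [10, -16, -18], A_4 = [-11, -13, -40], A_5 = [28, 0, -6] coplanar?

The plane through A_1, A_2, A_3 has normal n = A_1A_2 × A_1A_3 = (-990, 405, 945) and equation n·P = -33390.
Checking the remaining points: n·A_4 = -32175, n·A_5 = -33390.
Since n·A_4 = -32175 ≠ -33390, A_4 is off the plane and the points are not all coplanar.

No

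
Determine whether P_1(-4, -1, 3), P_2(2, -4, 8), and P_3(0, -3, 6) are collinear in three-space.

P_1P_2 = (6, -3, 5), P_1P_3 = (4, -2, 3).
P_1P_2 × P_1P_3 = (1, 2, 0).
The cross product is nonzero, so the points do not lie on one line.

No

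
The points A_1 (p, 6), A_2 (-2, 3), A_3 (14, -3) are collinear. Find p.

-10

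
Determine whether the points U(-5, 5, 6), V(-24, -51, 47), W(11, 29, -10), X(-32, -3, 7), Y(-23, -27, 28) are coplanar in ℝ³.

The plane through U, V, W has normal n = UV × UW = (-88, 352, 440) and equation n·P = 4840.
Checking the remaining points: n·X = 4840, n·Y = 4840.
All equal 4840, so all 5 points lie in one plane.

Yes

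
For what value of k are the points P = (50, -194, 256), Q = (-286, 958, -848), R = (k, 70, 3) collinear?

Collinearity requires PQ × PR = 0; each component is linear in k.
The y-component gives (-1104)k + (-29808) = 0, so k = -27.
The remaining components then also vanish.

-27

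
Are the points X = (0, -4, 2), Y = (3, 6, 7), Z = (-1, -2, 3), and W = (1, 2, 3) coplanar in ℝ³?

No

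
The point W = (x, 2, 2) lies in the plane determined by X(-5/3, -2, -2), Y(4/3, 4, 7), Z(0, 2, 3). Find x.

-1/3

Coplanarity requires XY · (XZ × XW) = 0.
XY = (3, 6, 9), XZ = (5/3, 4, 5); the triple product is linear in x with coefficient -6 and constant term -2.
Setting it to zero: x = -1/3.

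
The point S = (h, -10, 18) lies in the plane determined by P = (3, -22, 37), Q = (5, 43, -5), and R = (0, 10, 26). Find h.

8

The plane through P, Q, R has equation 629x + 148y + 259z = 8214.
Substituting S: (629)h + (3182) = 8214, so h = 8.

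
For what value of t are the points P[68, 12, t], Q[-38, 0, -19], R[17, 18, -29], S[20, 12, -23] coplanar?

-17

The points are coplanar iff PQ · (PR × PS) = 0.
Expanding, this is linear in t: (384)t + (6528) = 0.
So t = -17.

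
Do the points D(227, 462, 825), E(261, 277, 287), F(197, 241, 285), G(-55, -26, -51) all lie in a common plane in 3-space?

With D as base: DE = (34, -185, -538), DF = (-30, -221, -540), DG = (-282, -488, -876).
DF × DG = (-69924, 126000, -47682).
DE · (DF × DG) = -34500.
Since -34500 ≠ 0, the four points are not coplanar.

No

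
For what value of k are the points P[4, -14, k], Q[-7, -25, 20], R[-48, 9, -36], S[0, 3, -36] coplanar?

-4

Coplanarity ⇔ det[PQ; PR; PS] = 0.
Expanding, this is linear in k: (1386)k + (5544) = 0.
So k = -4.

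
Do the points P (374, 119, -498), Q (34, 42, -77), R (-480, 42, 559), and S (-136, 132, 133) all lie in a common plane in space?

With P as base: PQ = (-340, -77, 421), PR = (-854, -77, 1057), PS = (-510, 13, 631).
PR × PS = (-62328, -196, -50372).
PQ · (PR × PS) = 0.
The scalar triple product vanishes, so the four points are coplanar.

Yes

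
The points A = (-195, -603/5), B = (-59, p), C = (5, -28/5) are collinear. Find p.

Collinearity: (B − A) must be parallel to (C − A) = (200, 115).
Cross-multiplying the components: (p − (-603/5))·(200) = (136)·(115).
Solving gives p = -212/5.

-212/5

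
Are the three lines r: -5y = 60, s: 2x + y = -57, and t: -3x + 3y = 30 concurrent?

Intersecting r and s: solving the 2×2 system gives (x, y) = (-45/2, -12).
Substitute into t: (-3)(-45/2) + (3)(-12) = 63/2.
But t requires 30 ≠ 63/2, so the three lines have no common point.

No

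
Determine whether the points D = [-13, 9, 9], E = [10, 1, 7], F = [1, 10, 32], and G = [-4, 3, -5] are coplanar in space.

A normal to the plane through D, E, F is n = DE × DF = (-182, -557, 135).
The plane has equation n·P = -1432. For G: n·G = -1618.
-1618 ≠ -1432, so G is off the plane.

No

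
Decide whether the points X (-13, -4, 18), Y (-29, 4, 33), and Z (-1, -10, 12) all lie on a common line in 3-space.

No

XY = (-16, 8, 15), XZ = (12, -6, -6).
Comparing components 2 and 3: (8)(-6) − (15)(-6) = 42 ≠ 0, so XY and XZ are not parallel and the points are not collinear.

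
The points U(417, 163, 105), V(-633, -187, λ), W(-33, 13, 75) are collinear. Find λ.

35

Direction UW = (-450, -150, -30). From the x-coordinate of V, the parameter along the line is τ = (-633 − 417)/(-450) = 7/3.
Then λ = 105 + 7/3·(-30) = 35.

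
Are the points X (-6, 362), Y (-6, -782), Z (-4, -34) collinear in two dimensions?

XY = (0, -1144), XZ = (2, -396).
det[XY; XZ] = (0)(-396) − (-1144)(2) = 2288.
The determinant is nonzero, so they are not collinear.

No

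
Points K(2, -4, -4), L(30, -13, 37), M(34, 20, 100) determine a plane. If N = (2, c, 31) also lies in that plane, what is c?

17

The plane through K, L, M has equation −1920x − 1600y + 960z = -1280.
Substituting N: (-1600)c + (25920) = -1280, so c = 17.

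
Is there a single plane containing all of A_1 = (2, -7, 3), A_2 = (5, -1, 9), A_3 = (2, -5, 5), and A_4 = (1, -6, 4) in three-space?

Yes

With A_1 as base: A_1A_2 = (3, 6, 6), A_1A_3 = (0, 2, 2), A_1A_4 = (-1, 1, 1).
A_1A_3 × A_1A_4 = (0, -2, 2).
A_1A_2 · (A_1A_3 × A_1A_4) = 0.
The scalar triple product vanishes, so the four points are coplanar.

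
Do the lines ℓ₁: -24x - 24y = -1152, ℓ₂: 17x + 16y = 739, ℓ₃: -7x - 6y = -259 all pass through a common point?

Yes

The three lines meet at one point iff the augmented coefficient matrix [aᵢ bᵢ cᵢ] has rank < 3, i.e. its determinant vanishes.
Here the determinant is 0.
It vanishes, so the lines are concurrent at (-29, 77).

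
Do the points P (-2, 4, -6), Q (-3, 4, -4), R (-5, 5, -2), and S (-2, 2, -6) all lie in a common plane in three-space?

With P as base: PQ = (-1, 0, 2), PR = (-3, 1, 4), PS = (0, -2, 0).
PR × PS = (8, 0, 6).
PQ · (PR × PS) = 4.
Since 4 ≠ 0, the four points are not coplanar.

No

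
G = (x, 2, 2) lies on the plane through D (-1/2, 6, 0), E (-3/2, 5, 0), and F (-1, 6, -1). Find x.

-7/2

The plane through D, E, F has equation 1x − 1y − (1/2)z = -13/2.
Substituting G: (1)x + (-3) = -13/2, so x = -7/2.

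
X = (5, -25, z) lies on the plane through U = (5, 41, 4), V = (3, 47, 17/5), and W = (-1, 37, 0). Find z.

-13/5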